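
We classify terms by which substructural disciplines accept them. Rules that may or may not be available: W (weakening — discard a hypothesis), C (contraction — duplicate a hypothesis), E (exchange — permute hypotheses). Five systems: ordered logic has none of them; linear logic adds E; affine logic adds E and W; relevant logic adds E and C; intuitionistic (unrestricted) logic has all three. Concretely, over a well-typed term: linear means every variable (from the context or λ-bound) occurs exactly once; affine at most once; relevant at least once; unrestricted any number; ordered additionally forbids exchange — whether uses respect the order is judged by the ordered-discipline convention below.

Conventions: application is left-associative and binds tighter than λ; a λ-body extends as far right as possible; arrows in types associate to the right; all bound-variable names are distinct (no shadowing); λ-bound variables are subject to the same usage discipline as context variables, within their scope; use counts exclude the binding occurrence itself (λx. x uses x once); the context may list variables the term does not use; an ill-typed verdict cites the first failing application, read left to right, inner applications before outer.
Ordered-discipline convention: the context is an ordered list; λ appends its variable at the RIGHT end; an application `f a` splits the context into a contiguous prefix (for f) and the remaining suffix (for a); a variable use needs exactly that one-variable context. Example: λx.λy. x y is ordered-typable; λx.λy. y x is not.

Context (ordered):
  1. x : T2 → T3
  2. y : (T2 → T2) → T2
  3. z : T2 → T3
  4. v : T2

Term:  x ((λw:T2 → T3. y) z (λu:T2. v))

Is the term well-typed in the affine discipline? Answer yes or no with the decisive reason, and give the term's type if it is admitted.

yes — at most one use each (x, y, z, v, w, u); term : T3
variable uses: x: 1; y: 1; z: 1; v: 1; w [bound]: 0; u [bound]: 0
use order (left to right): x, y, z, v
typing: the term checks, with type T3
across the five disciplines: ordered ✗ | linear ✗ | affine ✓ | relevant ✗ | unrestricted ✓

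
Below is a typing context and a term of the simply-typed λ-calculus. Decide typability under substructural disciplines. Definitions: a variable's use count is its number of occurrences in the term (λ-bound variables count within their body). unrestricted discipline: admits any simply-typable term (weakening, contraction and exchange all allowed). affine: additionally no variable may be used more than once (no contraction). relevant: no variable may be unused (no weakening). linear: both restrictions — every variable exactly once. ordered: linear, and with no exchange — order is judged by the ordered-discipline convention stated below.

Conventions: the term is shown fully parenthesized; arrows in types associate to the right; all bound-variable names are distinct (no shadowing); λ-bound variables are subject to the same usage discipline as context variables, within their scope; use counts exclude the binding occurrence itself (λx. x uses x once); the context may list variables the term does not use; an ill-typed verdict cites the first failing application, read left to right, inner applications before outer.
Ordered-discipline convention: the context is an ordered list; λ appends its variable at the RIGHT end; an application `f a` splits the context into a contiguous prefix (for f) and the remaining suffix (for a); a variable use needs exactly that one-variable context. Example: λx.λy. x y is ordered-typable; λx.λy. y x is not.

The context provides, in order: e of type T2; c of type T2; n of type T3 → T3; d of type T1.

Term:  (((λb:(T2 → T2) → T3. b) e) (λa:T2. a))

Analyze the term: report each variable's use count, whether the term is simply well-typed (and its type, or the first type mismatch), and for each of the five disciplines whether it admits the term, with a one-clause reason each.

usage: e: 1; c: 0; n: 0; d: 0; b (λ-bound): 1; a (λ-bound): 1
left-to-right use order: b, e, a
typing: ill-typed: an application expects (T2 → T2) → T3 but receives T2
ordered ✗ (not simply typable)
linear ✗ (fails simple typing)
affine ✗ (a type mismatch blocks all five)
relevant ✗ (the type mismatch rejects it)
unrestricted ✗ (not simply typable)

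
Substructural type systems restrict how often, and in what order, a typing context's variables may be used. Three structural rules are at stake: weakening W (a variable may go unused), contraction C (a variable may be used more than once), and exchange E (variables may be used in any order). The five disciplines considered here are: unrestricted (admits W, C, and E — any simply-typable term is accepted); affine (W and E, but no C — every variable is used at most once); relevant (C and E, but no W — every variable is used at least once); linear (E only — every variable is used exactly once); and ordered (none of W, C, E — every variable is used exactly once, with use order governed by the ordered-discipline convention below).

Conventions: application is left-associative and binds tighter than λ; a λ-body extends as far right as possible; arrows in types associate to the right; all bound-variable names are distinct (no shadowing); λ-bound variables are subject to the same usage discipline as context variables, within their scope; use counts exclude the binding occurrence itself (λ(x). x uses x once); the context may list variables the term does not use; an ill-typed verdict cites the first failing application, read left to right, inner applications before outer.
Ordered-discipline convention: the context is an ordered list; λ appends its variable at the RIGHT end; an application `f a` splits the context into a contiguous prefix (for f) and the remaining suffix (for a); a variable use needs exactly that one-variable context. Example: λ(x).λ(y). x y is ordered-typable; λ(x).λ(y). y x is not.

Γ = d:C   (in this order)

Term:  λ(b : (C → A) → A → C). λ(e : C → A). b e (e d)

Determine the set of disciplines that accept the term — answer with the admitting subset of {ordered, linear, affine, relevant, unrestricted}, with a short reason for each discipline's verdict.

accepted by: relevant, unrestricted
variable uses: d: 1×; b [bound]: 1×; e [bound]: 2×
uses in reading order: b, e, e, d
typing: well-typed — term : ((C → A) → A → C) → (C → A) → C
ordered ✗ (uses contraction: e ×2)
linear ✗ (uses contraction: e ×2)
affine ✗ (uses contraction: e ×2)
relevant ✓ (every one of d, b, e appears)
unrestricted ✓ (type-checks (((C → A) → A → C) → (C → A) → C) and nothing is barred)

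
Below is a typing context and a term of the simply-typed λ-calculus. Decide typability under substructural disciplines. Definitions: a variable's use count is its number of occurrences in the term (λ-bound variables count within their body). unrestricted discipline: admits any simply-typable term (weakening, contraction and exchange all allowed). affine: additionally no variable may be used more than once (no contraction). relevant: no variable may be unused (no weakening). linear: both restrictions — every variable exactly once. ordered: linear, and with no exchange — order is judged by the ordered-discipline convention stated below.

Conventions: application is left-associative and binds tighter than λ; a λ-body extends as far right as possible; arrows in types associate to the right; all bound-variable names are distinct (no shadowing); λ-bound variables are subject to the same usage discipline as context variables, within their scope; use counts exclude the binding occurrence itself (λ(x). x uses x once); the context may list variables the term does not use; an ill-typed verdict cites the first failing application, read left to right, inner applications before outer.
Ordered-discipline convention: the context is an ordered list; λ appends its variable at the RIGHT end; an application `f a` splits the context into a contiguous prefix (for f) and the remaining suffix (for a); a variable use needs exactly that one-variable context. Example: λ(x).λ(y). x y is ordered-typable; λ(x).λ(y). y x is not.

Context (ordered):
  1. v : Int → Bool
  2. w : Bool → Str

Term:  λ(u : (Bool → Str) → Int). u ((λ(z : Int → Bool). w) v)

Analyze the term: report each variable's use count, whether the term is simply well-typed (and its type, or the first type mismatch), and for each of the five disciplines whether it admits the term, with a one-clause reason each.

usage: v=1; w=1; u (λ-bound)=1; z (λ-bound)=0
use order (left to right): u, w, v
typing: well-typed — term : ((Bool → Str) → Int) → Int
ordered: ✗, z left unused
linear: ✗, z left unused
affine: ✓, v, w, u, z: no repeats, contraction unneeded
relevant: ✗, z left unused
unrestricted: ✓, type-checks (((Bool → Str) → Int) → Int) and nothing is barred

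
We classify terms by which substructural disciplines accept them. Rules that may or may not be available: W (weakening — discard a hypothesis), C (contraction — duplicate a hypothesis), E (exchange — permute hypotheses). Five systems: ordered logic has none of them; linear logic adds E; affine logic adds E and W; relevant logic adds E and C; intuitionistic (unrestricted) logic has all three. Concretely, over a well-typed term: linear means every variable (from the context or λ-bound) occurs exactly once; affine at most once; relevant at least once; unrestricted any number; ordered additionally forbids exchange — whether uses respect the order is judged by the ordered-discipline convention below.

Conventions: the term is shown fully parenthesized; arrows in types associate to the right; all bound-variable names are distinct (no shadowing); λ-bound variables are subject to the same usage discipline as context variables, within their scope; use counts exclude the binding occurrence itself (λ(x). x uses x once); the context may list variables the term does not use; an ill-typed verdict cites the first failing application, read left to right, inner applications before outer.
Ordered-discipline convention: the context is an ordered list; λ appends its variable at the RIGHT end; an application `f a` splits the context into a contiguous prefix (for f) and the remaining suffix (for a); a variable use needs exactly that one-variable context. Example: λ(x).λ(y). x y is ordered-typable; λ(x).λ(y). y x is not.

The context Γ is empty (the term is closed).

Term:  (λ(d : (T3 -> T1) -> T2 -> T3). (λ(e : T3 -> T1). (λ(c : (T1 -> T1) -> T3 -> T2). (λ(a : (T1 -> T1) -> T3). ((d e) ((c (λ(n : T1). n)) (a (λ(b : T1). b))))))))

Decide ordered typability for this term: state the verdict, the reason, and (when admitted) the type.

yes — d, e, c, a, n, b: once each, no exchange needed; term : ((T3 -> T1) -> T2 -> T3) -> (T3 -> T1) -> ((T1 -> T1) -> T3 -> T2) -> ((T1 -> T1) -> T3) -> T3
variable uses: d [bound]: 1×; e [bound]: 1×; c [bound]: 1×; a [bound]: 1×; n [bound]: 1×; b [bound]: 1×
use order (left to right): d, e, c, n, a, b
typing: ✓ — ((T3 -> T1) -> T2 -> T3) -> (T3 -> T1) -> ((T1 -> T1) -> T3 -> T2) -> ((T1 -> T1) -> T3) -> T3
per-discipline verdicts: ordered ✓ | linear ✓ | affine ✓ | relevant ✓ | unrestricted ✓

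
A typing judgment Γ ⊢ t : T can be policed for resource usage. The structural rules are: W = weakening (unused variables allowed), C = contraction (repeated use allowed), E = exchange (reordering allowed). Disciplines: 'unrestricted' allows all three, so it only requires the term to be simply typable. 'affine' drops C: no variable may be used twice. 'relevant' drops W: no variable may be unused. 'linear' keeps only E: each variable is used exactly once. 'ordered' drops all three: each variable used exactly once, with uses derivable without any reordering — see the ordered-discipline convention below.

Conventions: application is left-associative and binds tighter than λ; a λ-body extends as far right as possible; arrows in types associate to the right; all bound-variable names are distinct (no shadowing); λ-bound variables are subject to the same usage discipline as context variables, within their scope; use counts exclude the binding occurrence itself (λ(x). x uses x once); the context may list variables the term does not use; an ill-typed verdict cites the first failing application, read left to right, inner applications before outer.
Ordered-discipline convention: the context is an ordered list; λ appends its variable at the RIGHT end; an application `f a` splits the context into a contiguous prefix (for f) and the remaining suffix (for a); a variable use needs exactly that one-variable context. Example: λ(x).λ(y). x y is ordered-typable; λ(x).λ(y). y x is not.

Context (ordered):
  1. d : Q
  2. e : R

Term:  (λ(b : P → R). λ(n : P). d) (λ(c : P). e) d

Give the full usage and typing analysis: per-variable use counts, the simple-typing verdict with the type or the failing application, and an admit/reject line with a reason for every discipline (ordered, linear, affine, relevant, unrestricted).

variable uses: d ×2; e ×1; b (λ-bound) ×0; n (λ-bound) ×0; c (λ-bound) ×0
uses in reading order: d, e, d
typing: ill-typed: an argument Q mismatches the expected P
ordered: ✗, not simply typable
linear: ✗, fails simple typing
affine: ✗, a type mismatch blocks all five
relevant: ✗, the type mismatch rejects it
unrestricted: ✗, not simply typable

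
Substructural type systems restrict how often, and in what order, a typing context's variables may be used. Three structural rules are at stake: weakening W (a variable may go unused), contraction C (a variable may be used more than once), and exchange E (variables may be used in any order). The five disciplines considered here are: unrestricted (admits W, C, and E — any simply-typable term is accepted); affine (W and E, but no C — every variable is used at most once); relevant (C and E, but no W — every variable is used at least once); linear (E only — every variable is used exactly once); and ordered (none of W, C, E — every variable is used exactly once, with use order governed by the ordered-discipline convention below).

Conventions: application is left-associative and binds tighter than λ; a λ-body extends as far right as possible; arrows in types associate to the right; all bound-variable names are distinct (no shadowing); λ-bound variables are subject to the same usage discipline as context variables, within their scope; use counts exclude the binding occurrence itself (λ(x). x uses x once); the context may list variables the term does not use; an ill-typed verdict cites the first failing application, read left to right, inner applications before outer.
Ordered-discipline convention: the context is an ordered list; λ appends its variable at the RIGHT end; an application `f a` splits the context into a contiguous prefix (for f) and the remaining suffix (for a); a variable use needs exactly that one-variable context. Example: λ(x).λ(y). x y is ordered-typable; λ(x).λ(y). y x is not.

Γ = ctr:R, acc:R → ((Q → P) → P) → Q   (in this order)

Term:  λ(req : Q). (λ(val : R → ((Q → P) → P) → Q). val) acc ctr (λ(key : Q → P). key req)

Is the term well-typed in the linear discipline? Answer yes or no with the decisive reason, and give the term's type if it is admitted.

yes — single use per variable (ctr, acc, req, val, key); term : Q → Q
usage: ctr: 1; acc: 1; req (λ-bound): 1; val (λ-bound): 1; key (λ-bound): 1
use order (left to right): val, acc, ctr, key, req
typing: the term checks, with type Q → Q
across the five disciplines: ordered ✗ · linear ✓ · affine ✓ · relevant ✓ · unrestricted ✓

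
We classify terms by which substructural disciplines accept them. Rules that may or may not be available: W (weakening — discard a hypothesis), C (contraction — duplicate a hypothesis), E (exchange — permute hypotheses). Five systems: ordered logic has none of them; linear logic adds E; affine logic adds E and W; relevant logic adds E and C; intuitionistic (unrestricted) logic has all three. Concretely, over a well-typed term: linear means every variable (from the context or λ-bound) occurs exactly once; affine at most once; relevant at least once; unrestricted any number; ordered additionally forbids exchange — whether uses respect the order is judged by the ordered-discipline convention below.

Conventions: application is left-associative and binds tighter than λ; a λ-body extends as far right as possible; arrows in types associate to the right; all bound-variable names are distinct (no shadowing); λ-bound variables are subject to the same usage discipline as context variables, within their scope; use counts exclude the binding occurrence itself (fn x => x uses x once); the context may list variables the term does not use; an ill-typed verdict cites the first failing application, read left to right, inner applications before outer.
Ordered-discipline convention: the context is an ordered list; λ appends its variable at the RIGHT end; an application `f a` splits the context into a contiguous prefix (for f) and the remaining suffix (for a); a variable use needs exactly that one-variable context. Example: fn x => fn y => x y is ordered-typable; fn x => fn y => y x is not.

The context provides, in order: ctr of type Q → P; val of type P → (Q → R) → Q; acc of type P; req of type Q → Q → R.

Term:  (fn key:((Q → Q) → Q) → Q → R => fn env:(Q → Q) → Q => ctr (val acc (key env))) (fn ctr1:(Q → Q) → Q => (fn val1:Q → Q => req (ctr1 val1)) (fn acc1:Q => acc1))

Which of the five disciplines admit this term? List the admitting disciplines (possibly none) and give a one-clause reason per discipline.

admitted by: ordered, linear, affine, relevant, unrestricted
use counts: ctr: 1, val: 1, acc: 1, req: 1, key (bound): 1, env (bound): 1, ctr1 (bound): 1, val1 (bound): 1, acc1 (bound): 1
order of uses: ctr, val, acc, key, env, req, ctr1, val1, acc1
typing: ✓ — ((Q → Q) → Q) → P
ordered ✓ (ctr, val, acc, req, key, env, ctr1, val1, acc1 once each; derivable with no W/C/E)
linear ✓ (single use per variable (ctr, val, acc, req, key, env, ctr1, val1, acc1))
affine ✓ (at most one use each (ctr, val, acc, req, key, env, ctr1, val1, acc1))
relevant ✓ (none of ctr, val, acc, req, key, env, ctr1, val1, acc1 goes unused)
unrestricted ✓ (type-checks (((Q → Q) → Q) → P) and nothing is barred)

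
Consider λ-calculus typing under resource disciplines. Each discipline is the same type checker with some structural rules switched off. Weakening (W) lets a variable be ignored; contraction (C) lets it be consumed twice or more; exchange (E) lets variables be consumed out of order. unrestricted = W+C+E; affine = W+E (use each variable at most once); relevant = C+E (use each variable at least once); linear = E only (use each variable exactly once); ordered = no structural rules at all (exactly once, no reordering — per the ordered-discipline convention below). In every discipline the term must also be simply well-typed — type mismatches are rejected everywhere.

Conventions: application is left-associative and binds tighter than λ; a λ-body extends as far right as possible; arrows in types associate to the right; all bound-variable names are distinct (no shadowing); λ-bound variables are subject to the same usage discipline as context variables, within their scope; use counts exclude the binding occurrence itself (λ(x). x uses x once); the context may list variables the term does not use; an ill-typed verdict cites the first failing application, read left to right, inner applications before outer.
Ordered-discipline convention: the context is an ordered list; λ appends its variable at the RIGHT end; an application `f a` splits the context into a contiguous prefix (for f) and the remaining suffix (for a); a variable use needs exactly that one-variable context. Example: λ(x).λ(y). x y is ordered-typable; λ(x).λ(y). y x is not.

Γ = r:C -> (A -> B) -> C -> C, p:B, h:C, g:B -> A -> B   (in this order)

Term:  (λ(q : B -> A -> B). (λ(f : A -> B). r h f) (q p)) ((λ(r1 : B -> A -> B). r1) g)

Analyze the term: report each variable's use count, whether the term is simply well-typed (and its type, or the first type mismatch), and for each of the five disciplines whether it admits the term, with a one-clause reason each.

usage: r ×1, p ×1, h ×1, g ×1, q [bound] ×1, f [bound] ×1, r1 [bound] ×1
left-to-right use order: r, h, f, q, p, r1, g
typing: well-typed — term : C -> C
ordered: ✗ — needs exchange: uses follow r, h, f, q, p, r1, g
linear: ✓ — each of r, p, h, g, q, f, r1 used exactly once
affine: ✓ — no duplicate uses among r, p, h, g, q, f, r1
relevant: ✓ — r, p, h, g, q, f, r1: all used, weakening unneeded
unrestricted: ✓ — type-checks (C -> C) and nothing is barred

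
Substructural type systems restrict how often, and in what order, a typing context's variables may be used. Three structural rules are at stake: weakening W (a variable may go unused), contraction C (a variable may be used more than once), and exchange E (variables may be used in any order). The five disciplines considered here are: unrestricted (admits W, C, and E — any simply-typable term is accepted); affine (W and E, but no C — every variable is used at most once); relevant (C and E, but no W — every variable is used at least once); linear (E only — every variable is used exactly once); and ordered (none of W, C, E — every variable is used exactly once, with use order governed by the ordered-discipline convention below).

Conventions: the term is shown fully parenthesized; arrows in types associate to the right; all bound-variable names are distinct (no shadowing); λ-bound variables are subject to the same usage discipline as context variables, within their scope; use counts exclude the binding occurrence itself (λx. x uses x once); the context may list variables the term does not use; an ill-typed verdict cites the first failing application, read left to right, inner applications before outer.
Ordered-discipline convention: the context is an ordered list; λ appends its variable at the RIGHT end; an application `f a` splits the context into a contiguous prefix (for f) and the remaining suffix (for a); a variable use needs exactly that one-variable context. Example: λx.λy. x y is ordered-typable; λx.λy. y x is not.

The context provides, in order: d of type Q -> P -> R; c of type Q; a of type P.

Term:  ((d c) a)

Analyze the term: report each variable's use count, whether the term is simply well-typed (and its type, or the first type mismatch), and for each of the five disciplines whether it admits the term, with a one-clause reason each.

variable uses: d: 1, c: 1, a: 1
left-to-right use order: d, c, a
typing: the term checks, with type R
ordered ✓ (one use each (d, c, a); ordered split holds)
linear ✓ (each of d, c, a used exactly once)
affine ✓ (d, c, a: no repeats, contraction unneeded)
relevant ✓ (every one of d, c, a appears)
unrestricted ✓ (simply typable at R; W, C, E all held)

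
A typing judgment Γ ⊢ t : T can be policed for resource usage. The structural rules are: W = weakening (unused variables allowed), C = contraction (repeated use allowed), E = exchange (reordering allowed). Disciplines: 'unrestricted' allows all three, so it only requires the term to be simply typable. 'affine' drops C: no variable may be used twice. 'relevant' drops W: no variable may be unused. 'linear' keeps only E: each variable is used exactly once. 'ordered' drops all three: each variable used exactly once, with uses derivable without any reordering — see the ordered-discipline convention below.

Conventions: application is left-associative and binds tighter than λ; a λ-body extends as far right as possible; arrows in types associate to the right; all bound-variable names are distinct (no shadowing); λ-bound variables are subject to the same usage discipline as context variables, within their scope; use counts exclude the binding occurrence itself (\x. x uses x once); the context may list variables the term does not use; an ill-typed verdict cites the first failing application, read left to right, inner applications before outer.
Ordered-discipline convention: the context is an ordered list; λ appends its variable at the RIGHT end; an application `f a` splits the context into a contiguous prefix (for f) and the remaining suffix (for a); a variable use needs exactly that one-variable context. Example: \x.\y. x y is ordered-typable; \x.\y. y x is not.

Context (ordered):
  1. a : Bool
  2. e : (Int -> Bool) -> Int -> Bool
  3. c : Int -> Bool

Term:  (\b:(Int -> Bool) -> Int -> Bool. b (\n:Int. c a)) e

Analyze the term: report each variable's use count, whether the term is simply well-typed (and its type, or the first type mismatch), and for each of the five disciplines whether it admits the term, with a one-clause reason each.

usage: a ×1; e ×1; c ×1; b (bound) ×1; n (bound) ×0
left-to-right use order: b, c, a, e
typing: ill-typed: a function awaiting Int gets Bool
ordered: ✗ — a type mismatch blocks all five
linear: ✗ — the type mismatch rejects it
affine: ✗ — not simply typable
relevant: ✗ — fails simple typing
unrestricted: ✗ — a type mismatch blocks all five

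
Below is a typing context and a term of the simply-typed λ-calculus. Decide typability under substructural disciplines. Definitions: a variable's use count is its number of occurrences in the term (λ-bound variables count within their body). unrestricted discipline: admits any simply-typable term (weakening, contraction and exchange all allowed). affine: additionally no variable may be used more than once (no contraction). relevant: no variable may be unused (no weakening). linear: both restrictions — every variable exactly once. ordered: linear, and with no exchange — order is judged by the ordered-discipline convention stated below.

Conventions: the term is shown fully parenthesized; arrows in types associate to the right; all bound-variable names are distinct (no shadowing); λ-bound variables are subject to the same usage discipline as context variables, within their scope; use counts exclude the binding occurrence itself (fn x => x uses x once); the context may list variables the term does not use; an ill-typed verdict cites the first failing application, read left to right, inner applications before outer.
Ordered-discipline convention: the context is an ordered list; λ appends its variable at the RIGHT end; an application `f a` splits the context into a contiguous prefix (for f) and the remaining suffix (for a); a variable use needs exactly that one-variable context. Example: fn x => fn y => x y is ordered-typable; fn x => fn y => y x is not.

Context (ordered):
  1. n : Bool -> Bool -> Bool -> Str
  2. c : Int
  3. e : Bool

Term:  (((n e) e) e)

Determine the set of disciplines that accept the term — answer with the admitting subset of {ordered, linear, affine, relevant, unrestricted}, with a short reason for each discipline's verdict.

admitted in: unrestricted
variable uses: n=1; c=0; e=3
use order (left to right): n, e, e, e
typing: ✓ — Str
ordered: ✗ — needs contraction — e ×3; c left unused
linear: ✗ — needs contraction — e ×3; c left unused
affine: ✗ — needs contraction — e ×3
relevant: ✗ — c left unused
unrestricted: ✓ — type-checks (Str) and nothing is barred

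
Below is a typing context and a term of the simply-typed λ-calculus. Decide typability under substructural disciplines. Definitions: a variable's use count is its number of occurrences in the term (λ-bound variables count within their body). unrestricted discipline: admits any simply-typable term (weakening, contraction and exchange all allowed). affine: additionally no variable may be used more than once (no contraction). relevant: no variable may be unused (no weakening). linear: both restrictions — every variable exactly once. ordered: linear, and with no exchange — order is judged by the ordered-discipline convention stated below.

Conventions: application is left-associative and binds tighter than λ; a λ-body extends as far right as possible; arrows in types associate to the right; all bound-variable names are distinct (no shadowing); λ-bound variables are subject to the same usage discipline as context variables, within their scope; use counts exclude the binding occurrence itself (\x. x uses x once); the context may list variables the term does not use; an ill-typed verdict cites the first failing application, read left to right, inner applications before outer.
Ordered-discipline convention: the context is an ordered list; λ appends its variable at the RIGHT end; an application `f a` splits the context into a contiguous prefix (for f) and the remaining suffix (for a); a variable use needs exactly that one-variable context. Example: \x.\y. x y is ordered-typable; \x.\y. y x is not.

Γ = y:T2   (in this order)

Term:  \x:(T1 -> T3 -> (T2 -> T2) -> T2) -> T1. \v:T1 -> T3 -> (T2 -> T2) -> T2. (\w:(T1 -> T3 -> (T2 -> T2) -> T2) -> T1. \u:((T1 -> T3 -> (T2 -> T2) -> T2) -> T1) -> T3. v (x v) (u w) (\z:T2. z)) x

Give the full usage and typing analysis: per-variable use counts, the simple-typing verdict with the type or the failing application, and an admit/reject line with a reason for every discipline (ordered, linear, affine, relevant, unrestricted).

use counts: y ×0; x (λ-bound) ×2; v (λ-bound) ×2; w (λ-bound) ×1; u (λ-bound) ×1; z (λ-bound) ×1
use order (left to right): v, x, v, u, w, z, x
typing: well-typed — term : ((T1 -> T3 -> (T2 -> T2) -> T2) -> T1) -> (T1 -> T3 -> (T2 -> T2) -> T2) -> (((T1 -> T3 -> (T2 -> T2) -> T2) -> T1) -> T3) -> T2
ordered: ✗, needs contraction — x ×2, v ×2; unused: y — weakening required
linear: ✗, needs contraction — x ×2, v ×2; unused: y — weakening required
affine: ✗, needs contraction — x ×2, v ×2
relevant: ✗, unused: y — weakening required
unrestricted: ✓, well-typed at ((T1 -> T3 -> (T2 -> T2) -> T2) -> T1) -> (T1 -> T3 -> (T2 -> T2) -> T2) -> (((T1 -> T3 -> (T2 -> T2) -> T2) -> T1) -> T3) -> T2; no restrictions here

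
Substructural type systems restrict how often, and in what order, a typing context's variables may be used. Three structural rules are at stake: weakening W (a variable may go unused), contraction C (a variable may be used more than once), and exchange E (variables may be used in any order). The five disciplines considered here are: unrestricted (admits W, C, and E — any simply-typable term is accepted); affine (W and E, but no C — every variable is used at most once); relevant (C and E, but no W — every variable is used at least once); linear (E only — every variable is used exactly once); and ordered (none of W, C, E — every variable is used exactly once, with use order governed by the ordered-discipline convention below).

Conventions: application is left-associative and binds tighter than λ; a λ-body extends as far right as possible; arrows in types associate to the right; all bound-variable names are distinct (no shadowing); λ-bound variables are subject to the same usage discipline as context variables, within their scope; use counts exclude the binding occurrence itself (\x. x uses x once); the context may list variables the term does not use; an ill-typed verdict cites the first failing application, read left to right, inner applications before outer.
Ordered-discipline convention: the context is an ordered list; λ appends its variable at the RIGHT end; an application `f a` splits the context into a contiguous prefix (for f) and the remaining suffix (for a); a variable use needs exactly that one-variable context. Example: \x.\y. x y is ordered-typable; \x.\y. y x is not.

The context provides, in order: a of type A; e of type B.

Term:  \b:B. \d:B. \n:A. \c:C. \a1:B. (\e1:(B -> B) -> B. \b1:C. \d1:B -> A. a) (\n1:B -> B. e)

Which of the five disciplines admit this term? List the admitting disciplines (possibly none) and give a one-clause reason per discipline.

admitted by: affine, unrestricted
variable uses: a: 1; e: 1; b (bound): 0; d (bound): 0; n (bound): 0; c (bound): 0; a1 (bound): 0; e1 (bound): 0; b1 (bound): 0; d1 (bound): 0; n1 (bound): 0
left-to-right use order: a, e
typing: the term checks, with type B -> B -> A -> C -> B -> C -> (B -> A) -> A
ordered: ✗, unused: b, d, n, c, a1, e1, b1, d1, n1 — weakening required
linear: ✗, unused: b, d, n, c, a1, e1, b1, d1, n1 — weakening required
affine: ✓, at most one use each (a, e, b, d, n, c, a1, e1, b1, d1, n1)
relevant: ✗, unused: b, d, n, c, a1, e1, b1, d1, n1 — weakening required
unrestricted: ✓, typability at B -> B -> A -> C -> B -> C -> (B -> A) -> A is all that's needed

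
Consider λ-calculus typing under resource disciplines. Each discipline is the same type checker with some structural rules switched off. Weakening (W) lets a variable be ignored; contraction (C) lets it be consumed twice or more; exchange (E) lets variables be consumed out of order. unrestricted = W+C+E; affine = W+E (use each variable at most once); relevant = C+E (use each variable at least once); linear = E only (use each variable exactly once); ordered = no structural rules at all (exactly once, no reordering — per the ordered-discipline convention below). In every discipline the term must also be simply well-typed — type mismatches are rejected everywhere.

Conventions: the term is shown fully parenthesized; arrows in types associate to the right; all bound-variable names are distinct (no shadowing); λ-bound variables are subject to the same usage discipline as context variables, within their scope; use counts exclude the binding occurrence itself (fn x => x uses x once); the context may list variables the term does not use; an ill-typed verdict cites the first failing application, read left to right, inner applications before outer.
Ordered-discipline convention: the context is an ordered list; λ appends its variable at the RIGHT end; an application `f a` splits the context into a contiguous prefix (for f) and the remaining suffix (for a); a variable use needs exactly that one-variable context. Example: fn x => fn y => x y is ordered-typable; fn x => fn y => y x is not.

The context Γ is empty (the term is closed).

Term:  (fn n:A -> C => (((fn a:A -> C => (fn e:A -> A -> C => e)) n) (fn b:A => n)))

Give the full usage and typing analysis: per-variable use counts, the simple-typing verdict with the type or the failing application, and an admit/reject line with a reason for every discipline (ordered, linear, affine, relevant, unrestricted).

variable uses: n (λ-bound)=2; a (λ-bound)=0; e (λ-bound)=1; b (λ-bound)=0
left-to-right use order: e, n, n
typing: ✓ — (A -> C) -> A -> A -> C
ordered: ✗ — repeated use of n ×2; needs weakening: a, b unused
linear: ✗ — repeated use of n ×2; needs weakening: a, b unused
affine: ✗ — repeated use of n ×2
relevant: ✗ — needs weakening: a, b unused
unrestricted: ✓ — type-checks ((A -> C) -> A -> A -> C) and nothing is barred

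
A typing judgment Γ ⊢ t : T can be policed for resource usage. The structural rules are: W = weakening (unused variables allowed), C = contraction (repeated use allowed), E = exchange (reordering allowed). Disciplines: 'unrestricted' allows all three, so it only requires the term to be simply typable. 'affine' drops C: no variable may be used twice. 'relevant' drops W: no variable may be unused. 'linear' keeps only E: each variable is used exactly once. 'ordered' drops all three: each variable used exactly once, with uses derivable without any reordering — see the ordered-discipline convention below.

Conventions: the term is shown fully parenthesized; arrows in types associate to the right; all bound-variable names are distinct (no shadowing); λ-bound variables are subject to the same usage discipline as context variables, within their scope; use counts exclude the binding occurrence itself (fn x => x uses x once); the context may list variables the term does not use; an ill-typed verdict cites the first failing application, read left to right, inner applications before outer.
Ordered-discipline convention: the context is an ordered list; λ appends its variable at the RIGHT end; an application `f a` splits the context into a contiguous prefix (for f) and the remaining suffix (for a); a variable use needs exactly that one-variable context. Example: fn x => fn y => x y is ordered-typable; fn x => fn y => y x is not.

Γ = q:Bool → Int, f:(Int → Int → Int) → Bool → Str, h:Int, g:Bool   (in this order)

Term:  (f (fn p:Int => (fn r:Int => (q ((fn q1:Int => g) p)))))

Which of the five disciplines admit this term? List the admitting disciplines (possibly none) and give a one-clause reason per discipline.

admitted in: affine, unrestricted
use counts: q: 1×, f: 1×, h: 0×, g: 1×, p (bound): 1×, r (bound): 0×, q1 (bound): 0×
uses in reading order: f, q, g, p
typing: the term checks, with type Bool → Str
ordered: ✗, h, r, q1 left unused
linear: ✗, h, r, q1 left unused
affine: ✓, q, f, h, g, p, r, q1: no repeats, contraction unneeded
relevant: ✗, h, r, q1 left unused
unrestricted: ✓, well-typed at Bool → Str; no restrictions here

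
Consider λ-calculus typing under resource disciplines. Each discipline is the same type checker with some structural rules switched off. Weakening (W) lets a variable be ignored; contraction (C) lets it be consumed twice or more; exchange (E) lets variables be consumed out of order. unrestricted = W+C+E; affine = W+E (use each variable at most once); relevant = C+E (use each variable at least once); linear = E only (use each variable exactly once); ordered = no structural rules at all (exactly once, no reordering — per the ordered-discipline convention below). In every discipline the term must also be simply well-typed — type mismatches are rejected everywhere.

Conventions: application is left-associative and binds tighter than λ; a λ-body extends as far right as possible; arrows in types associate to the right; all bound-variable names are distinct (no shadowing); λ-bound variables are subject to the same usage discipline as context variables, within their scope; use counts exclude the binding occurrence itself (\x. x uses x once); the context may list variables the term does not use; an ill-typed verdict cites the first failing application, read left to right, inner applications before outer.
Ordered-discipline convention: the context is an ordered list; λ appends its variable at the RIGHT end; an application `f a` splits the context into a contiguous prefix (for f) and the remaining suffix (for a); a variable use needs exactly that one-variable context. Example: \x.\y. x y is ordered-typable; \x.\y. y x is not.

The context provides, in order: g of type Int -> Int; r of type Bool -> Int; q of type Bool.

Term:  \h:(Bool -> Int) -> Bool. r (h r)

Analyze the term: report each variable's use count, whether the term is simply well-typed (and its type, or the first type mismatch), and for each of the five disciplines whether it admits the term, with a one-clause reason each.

variable uses: g=0; r=2; q=0; h (bound)=1
uses in reading order: r, h, r
typing: well-typed — term : ((Bool -> Int) -> Bool) -> Int
ordered: ✗ — needs contraction — r ×2; g, q left unused
linear: ✗ — needs contraction — r ×2; g, q left unused
affine: ✗ — needs contraction — r ×2
relevant: ✗ — g, q left unused
unrestricted: ✓ — well-typed at ((Bool -> Int) -> Bool) -> Int; no restrictions here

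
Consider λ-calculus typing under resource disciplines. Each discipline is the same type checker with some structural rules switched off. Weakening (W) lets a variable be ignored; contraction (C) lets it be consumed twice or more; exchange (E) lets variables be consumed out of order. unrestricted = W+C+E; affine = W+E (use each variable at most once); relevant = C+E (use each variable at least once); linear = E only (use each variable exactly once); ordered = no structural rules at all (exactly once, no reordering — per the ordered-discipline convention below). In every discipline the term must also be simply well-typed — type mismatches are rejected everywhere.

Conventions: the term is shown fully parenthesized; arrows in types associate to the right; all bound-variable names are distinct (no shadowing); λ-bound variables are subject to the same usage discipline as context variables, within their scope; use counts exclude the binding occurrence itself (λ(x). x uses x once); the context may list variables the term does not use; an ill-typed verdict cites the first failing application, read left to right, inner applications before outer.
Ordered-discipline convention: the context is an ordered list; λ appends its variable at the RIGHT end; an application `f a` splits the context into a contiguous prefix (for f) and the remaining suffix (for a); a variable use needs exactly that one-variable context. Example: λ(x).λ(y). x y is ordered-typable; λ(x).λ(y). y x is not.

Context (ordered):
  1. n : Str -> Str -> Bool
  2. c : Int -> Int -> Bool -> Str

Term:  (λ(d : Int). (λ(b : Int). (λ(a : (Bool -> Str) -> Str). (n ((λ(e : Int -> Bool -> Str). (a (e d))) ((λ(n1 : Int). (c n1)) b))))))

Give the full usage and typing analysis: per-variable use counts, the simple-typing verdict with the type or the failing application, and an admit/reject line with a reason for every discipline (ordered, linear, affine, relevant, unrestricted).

counts: n: 1, c: 1, d (λ-bound): 1, b (λ-bound): 1, a (λ-bound): 1, e (λ-bound): 1, n1 (λ-bound): 1
uses in reading order: n, a, e, d, c, n1, b
typing: well-typed at Int -> Int -> ((Bool -> Str) -> Str) -> Str -> Bool
ordered: ✗ — no ordered split (uses run n, a, e, d, c, n1, b)
linear: ✓ — exactly-once usage across n, c, d, b, a, e, n1
affine: ✓ — no duplicate uses among n, c, d, b, a, e, n1
relevant: ✓ — n, c, d, b, a, e, n1: all used, weakening unneeded
unrestricted: ✓ — well-typed at Int -> Int -> ((Bool -> Str) -> Str) -> Str -> Bool; no restrictions here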